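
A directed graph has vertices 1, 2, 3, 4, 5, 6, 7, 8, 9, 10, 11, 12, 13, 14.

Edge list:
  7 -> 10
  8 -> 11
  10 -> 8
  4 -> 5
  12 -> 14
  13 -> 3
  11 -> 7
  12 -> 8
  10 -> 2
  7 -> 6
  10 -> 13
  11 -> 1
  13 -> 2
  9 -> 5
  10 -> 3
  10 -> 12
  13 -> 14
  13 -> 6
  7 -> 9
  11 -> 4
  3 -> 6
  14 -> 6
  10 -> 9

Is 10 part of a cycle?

10 is on a cycle iff 10 can reach itself via ≥1 edge.
10 → 8 → 11 → 7 → 10 — yes.

Yes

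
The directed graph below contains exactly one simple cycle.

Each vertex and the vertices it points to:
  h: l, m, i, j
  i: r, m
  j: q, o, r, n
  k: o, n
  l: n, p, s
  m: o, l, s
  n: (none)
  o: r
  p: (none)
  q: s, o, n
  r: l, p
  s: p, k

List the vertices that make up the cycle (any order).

DFS with gray/black marking from r:
r gray
  l gray
    n gray
    n black
    p gray
    p black
    s gray
      s→p: p black — skip
      k gray
        o gray
          o→r: r is gray → back edge
Back edge closes the cycle r → l → s → k → o → r; its vertices are {k, l, o, r, s}.

k, l, o, r, s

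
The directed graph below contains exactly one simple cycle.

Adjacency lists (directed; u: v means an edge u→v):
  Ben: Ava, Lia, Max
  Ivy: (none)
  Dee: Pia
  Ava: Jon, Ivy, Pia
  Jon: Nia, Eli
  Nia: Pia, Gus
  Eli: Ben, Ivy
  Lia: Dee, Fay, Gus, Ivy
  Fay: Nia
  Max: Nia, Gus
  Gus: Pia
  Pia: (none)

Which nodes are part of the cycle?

Ava, Ben, Eli, Jon

DFS with gray/black marking from Jon:
Jon gray
  Nia gray
    Pia gray
    Pia black
    Gus gray
      Gus→Pia: Pia black — skip
    Gus black
  Nia black
  Eli gray
    Ben gray
      Ava gray
        Ava→Jon: Jon is gray → back edge
Back edge closes the cycle Jon → Eli → Ben → Ava → Jon; its vertices are {Ava, Ben, Eli, Jon}.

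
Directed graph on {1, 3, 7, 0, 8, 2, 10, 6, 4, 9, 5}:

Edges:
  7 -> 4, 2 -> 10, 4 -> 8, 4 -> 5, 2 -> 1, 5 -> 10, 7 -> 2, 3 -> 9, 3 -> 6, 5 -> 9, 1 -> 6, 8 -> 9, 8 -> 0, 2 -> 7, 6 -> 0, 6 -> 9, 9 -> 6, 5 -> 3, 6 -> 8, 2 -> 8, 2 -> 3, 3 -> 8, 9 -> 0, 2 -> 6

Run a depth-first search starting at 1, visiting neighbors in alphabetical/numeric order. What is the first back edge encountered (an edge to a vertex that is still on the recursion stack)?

DFS from 1 (visiting neighbors in alphabetical/numeric order); mark gray on enter, black on exit:
1 gray
  6 gray
    0 gray
    0 black
    8 gray
      8→0: 0 black — skip
      9 gray
        9→0: 0 black — skip
        9→6: 6 is gray → back edge
First back edge: 9 → 6.

9->6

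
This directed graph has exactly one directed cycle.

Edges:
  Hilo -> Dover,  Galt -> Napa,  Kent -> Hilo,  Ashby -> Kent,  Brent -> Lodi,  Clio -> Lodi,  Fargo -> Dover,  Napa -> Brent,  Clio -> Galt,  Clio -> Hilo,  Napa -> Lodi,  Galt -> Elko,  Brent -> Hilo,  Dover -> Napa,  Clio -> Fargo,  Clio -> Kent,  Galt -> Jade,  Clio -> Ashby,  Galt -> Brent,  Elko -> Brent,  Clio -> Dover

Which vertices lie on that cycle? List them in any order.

Hilo, Napa, Brent, Dover

DFS with gray/black marking from Brent:
Brent gray
  Hilo gray
    Dover gray
      Napa gray
        Napa→Brent: Brent is gray → back edge
Back edge closes the cycle Brent → Hilo → Dover → Napa → Brent; its vertices are {Hilo, Napa, Brent, Dover}.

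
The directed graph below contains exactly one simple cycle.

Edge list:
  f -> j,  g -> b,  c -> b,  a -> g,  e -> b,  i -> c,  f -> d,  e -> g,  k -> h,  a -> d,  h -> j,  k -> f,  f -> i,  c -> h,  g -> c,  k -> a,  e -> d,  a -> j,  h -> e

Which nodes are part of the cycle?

DFS with gray/black marking from h:
h gray
  j gray
  j black
  e gray
    g gray
      b gray
      b black
      c gray
        c→b: b black — skip
        c→h: h is gray → back edge
Back edge closes the cycle h → e → g → c → h; its vertices are {c, e, g, h}.

c, e, g, h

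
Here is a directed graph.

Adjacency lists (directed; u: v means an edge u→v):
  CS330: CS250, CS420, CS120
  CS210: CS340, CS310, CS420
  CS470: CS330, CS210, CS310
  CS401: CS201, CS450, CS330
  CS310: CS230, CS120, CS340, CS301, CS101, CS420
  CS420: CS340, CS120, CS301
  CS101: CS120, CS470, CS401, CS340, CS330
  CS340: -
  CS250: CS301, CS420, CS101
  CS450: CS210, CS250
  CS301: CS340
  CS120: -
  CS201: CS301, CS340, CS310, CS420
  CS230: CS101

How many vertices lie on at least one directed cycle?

A vertex is on a directed cycle iff it belongs to a strongly connected component of size ≥ 2 (or has a self-loop).
The vertices on cycles are {CS101, CS201, CS210, CS230, CS250, CS310, CS330, CS401, CS450, CS470} — 10 in total.

10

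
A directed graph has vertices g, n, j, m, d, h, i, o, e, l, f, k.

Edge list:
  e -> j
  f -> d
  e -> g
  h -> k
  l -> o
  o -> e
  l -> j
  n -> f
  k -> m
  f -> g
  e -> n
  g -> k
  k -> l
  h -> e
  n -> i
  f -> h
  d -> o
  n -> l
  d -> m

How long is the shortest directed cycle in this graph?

For each vertex v, BFS finds the shortest path from v back to v.
The shortest such closed walk is n → f → h → e → n, length 4.

4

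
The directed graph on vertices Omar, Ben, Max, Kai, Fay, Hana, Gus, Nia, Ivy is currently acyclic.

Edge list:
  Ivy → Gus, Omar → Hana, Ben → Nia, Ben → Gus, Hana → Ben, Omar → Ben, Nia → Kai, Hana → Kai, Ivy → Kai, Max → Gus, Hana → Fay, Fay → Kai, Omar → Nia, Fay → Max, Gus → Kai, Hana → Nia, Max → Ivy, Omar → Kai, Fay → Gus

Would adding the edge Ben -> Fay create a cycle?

No

Adding Ben→Fay creates a cycle iff Fay can already reach Ben.
Explore from Fay: no path reaches Ben. The graph stays acyclic.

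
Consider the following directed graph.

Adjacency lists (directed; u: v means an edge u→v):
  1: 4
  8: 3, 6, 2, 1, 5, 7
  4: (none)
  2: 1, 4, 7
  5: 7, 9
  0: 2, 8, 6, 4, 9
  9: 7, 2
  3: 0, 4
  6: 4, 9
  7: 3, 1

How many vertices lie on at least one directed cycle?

A vertex is on a directed cycle iff it belongs to a strongly connected component of size ≥ 2 (or has a self-loop).
The vertices on cycles are {0, 2, 3, 5, 6, 7, 8, 9} — 8 in total.

8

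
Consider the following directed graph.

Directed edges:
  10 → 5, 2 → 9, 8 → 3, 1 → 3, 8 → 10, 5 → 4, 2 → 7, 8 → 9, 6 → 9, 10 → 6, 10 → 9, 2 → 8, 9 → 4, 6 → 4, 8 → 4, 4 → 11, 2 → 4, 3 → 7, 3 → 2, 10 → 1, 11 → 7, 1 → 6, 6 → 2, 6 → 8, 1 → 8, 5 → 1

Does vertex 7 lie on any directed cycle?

No

7 lies on a cycle iff there is a path from 7 back to itself.
Exploring from 7, it never reaches itself; equivalently, its strongly connected component is a singleton.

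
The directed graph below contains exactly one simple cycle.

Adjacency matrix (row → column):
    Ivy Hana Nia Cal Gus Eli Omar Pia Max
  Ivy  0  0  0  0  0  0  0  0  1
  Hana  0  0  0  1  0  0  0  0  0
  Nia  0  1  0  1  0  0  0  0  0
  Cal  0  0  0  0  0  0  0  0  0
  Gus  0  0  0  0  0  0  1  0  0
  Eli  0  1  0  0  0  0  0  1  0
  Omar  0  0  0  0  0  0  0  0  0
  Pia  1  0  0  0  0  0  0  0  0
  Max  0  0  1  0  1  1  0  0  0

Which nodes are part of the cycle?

Eli, Ivy, Max, Pia

DFS with gray/black marking from Ivy:
Ivy gray
  Max gray
    Eli gray
      Pia gray
        Pia→Ivy: Ivy is gray → back edge
Back edge closes the cycle Ivy → Max → Eli → Pia → Ivy; its vertices are {Eli, Ivy, Max, Pia}.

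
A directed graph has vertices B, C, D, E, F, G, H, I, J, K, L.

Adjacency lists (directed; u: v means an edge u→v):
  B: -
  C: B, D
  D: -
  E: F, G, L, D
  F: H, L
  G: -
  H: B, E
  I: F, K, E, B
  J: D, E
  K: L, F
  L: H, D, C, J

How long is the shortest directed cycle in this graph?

For each vertex v, BFS finds the shortest path from v back to v.
The shortest such closed walk is E → L → J → E, length 3.

3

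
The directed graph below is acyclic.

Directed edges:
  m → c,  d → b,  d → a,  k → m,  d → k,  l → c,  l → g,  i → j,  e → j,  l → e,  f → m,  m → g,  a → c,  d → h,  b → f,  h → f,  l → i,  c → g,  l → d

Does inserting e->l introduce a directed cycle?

Adding e→l creates a cycle iff l can already reach e.
Path from l: l → e.
So l → … → e → l is a cycle.

Yes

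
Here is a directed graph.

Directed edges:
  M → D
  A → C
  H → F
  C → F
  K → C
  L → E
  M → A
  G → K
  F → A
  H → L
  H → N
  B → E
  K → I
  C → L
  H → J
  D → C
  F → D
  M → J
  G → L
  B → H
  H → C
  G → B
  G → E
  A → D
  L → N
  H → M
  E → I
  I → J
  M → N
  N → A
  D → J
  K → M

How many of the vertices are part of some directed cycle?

6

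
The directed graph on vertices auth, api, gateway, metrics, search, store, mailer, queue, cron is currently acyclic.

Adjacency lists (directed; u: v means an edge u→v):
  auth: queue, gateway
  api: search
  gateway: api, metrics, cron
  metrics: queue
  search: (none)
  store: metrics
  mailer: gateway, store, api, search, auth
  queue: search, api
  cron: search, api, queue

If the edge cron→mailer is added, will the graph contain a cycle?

Yes

Adding cron→mailer creates a cycle iff mailer can already reach cron.
Path from mailer: mailer → gateway → cron.
So mailer → … → cron → mailer is a cycle.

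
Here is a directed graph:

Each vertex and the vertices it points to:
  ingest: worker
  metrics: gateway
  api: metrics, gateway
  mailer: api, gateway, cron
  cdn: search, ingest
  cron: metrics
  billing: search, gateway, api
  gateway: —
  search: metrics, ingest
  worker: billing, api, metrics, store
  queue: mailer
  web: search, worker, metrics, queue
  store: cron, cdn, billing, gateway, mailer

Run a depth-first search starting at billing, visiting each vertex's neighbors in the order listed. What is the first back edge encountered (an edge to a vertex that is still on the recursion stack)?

DFS from billing (visiting each vertex's neighbors in the order listed); mark gray on enter, black on exit:
billing gray
  search gray
    metrics gray
      gateway gray
      gateway black
    metrics black
    ingest gray
      worker gray
        worker→billing: billing is gray → back edge
First back edge: worker → billing.

worker→billing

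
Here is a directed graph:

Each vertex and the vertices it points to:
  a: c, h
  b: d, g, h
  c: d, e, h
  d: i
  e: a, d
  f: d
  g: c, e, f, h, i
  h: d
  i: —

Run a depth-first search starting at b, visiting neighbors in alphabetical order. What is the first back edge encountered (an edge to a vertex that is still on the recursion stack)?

DFS from b (visiting neighbors in alphabetical order); mark gray on enter, black on exit:
b gray
  d gray
    i gray
    i black
  d black
  g gray
    c gray
      c→d: d black — skip
      e gray
        a gray
          a→c: c is gray → back edge
First back edge: a → c.

a→c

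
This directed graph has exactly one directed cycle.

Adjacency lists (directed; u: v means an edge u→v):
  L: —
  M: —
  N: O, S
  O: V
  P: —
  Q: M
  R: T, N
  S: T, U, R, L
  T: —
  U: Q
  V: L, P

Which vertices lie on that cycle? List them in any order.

DFS with gray/black marking from N:
N gray
  O gray
    V gray
      L gray
      L black
      P gray
      P black
    V black
  O black
  S gray
    T gray
    T black
    U gray
      Q gray
        M gray
        M black
      Q black
    U black
    R gray
      R→T: T black — skip
      R→N: N is gray → back edge
Back edge closes the cycle N → S → R → N; its vertices are {N, R, S}.

N, R, S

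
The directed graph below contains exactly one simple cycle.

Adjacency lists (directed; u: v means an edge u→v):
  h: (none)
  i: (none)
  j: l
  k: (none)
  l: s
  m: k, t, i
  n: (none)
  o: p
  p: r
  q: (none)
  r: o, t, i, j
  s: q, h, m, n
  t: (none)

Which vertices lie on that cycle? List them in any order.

o, p, r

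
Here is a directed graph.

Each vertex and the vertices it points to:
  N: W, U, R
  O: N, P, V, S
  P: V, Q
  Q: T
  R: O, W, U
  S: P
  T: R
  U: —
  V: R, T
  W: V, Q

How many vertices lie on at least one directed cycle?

9

A vertex is on a directed cycle iff it belongs to a strongly connected component of size ≥ 2 (or has a self-loop).
The vertices on cycles are {N, O, P, Q, R, S, T, V, W} — 9 in total.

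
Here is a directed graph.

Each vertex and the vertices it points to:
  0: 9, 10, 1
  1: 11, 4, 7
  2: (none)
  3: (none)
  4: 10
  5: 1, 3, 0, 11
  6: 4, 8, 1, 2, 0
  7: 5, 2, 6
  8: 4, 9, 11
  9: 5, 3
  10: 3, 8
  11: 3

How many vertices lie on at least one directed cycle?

9

A vertex is on a directed cycle iff it belongs to a strongly connected component of size ≥ 2 (or has a self-loop).
The vertices on cycles are {0, 1, 4, 5, 6, 7, 8, 9, 10} — 9 in total.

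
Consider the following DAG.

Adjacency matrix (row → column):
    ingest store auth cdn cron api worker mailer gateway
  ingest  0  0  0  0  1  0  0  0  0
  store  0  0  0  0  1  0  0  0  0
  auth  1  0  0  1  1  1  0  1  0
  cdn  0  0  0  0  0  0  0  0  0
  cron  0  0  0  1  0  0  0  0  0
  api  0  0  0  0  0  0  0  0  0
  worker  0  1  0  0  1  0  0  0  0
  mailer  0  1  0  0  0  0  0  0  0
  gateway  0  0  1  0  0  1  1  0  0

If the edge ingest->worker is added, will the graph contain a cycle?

No

Adding ingest→worker creates a cycle iff worker can already reach ingest.
Explore from worker: no path reaches ingest. The graph stays acyclic.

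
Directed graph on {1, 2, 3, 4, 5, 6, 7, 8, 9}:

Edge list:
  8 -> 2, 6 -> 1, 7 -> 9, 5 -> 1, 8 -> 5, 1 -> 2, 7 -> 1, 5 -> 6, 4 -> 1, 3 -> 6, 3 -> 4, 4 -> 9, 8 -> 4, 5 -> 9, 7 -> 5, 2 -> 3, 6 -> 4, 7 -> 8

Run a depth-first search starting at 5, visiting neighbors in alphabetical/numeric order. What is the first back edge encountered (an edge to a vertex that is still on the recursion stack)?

4→1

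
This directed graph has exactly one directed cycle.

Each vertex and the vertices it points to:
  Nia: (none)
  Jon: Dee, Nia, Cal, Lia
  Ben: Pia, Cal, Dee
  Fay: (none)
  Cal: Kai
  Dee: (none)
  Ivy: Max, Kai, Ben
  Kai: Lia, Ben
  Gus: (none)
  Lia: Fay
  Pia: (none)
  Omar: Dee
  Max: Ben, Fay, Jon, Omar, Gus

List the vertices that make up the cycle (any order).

DFS with gray/black marking from Kai:
Kai gray
  Lia gray
    Fay gray
    Fay black
  Lia black
  Ben gray
    Pia gray
    Pia black
    Cal gray
      Cal→Kai: Kai is gray → back edge
Back edge closes the cycle Kai → Ben → Cal → Kai; its vertices are {Ben, Cal, Kai}.

Ben, Cal, Kai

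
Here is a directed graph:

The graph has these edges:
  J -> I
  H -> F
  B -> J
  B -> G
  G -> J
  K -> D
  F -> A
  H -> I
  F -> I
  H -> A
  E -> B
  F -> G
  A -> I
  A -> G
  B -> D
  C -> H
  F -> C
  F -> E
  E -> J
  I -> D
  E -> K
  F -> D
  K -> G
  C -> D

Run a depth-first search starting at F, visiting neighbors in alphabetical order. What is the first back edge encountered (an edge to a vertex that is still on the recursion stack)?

H->F

DFS from F (visiting neighbors in alphabetical order); mark gray on enter, black on exit:
F gray
  A gray
    G gray
      J gray
        I gray
          D gray
          D black
        I black
      J black
    G black
    A→I: I black — skip
  A black
  C gray
    C→D: D black — skip
    H gray
      H→A: A black — skip
      H→F: F is gray → back edge
First back edge: H → F.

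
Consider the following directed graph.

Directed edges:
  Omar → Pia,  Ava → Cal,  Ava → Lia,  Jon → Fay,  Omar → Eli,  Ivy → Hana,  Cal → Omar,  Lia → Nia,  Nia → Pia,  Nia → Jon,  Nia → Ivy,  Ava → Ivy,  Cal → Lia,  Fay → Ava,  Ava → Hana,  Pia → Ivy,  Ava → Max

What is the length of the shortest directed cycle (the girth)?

5

For each vertex v, BFS finds the shortest path from v back to v.
The shortest such closed walk is Fay → Ava → Lia → Nia → Jon → Fay, length 5.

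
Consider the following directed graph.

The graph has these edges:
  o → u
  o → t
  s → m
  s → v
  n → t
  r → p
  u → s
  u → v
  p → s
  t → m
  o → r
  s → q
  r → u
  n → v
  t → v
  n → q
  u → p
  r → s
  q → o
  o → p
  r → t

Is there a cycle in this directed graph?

Yes

DFS with white/gray/black marking, starting from r:
r gray
  p gray
    s gray
      m gray
      m black
      v gray
      v black
      q gray
        o gray
          u gray
            u→p: p is gray → back edge
Back edge found, so a cycle exists: p → s → q → o → u → p.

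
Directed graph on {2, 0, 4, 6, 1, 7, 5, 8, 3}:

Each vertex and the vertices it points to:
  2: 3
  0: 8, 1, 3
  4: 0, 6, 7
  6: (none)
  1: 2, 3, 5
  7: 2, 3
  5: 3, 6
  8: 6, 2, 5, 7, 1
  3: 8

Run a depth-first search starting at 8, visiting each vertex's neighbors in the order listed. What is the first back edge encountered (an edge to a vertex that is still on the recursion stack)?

3→8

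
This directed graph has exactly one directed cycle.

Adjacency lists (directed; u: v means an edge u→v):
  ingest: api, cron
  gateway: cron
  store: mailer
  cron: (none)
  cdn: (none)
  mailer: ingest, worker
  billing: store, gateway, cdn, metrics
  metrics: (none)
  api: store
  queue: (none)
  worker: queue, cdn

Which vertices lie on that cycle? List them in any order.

api, store, ingest, mailer

DFS with gray/black marking from store:
store gray
  mailer gray
    ingest gray
      api gray
        api→store: store is gray → back edge
Back edge closes the cycle store → mailer → ingest → api → store; its vertices are {api, store, ingest, mailer}.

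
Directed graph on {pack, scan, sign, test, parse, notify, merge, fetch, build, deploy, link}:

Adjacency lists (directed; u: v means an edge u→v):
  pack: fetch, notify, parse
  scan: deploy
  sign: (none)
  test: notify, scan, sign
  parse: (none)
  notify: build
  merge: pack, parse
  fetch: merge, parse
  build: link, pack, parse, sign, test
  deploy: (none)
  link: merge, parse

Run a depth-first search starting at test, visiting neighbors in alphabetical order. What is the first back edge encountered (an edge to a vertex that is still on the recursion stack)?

fetch->merge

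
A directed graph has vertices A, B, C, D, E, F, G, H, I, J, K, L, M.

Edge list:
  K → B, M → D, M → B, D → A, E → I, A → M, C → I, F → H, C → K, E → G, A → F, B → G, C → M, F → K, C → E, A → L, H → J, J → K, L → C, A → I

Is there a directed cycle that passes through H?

No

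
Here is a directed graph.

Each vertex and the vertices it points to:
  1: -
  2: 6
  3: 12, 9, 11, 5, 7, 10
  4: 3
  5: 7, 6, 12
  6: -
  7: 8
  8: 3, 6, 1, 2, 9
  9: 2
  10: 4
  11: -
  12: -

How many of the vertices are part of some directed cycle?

A vertex is on a directed cycle iff it belongs to a strongly connected component of size ≥ 2 (or has a self-loop).
The vertices on cycles are {3, 4, 5, 7, 8, 10} — 6 in total.

6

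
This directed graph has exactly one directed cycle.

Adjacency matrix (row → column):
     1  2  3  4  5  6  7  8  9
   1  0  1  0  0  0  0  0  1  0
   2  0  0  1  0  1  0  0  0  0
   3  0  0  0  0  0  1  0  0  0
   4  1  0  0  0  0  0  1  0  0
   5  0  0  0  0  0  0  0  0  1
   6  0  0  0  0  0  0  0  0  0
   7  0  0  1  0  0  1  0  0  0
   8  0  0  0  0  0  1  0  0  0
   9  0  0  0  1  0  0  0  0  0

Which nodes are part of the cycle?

DFS with gray/black marking from 1:
1 gray
  2 gray
    3 gray
      6 gray
      6 black
    3 black
    5 gray
      9 gray
        4 gray
          4→1: 1 is gray → back edge
Back edge closes the cycle 1 → 2 → 5 → 9 → 4 → 1; its vertices are {1, 2, 4, 5, 9}.

1, 2, 4, 5, 9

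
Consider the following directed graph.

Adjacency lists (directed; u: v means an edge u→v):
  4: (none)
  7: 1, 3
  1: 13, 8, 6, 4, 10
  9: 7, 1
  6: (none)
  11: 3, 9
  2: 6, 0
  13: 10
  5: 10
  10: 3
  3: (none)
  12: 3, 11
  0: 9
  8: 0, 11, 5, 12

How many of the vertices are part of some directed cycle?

7

A vertex is on a directed cycle iff it belongs to a strongly connected component of size ≥ 2 (or has a self-loop).
The vertices on cycles are {0, 1, 7, 8, 9, 11, 12} — 7 in total.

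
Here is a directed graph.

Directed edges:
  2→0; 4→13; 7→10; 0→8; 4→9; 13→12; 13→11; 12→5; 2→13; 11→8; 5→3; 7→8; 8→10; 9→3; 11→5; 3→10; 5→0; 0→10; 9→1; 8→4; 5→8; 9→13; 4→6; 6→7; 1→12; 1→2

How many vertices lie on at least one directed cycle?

12

A vertex is on a directed cycle iff it belongs to a strongly connected component of size ≥ 2 (or has a self-loop).
The vertices on cycles are {0, 1, 2, 4, 5, 6, 7, 8, 9, 11, 12, 13} — 12 in total.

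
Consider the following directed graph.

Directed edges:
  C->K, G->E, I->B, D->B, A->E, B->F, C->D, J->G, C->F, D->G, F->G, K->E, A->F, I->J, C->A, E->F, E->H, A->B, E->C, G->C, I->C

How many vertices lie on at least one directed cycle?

A vertex is on a directed cycle iff it belongs to a strongly connected component of size ≥ 2 (or has a self-loop).
The vertices on cycles are {A, B, C, D, E, F, G, K} — 8 in total.

8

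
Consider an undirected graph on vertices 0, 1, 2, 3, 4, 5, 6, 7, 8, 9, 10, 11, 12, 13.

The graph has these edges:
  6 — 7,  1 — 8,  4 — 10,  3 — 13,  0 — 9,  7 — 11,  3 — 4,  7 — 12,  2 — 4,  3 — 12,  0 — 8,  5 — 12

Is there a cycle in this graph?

DFS, tracking each vertex's parent; an edge to a visited non-parent vertex closes a cycle.
Start from 10:
visit 10 (parent –)
  visit 4 (parent 10)
    visit 3 (parent 4)
      visit 12 (parent 3)
        visit 5 (parent 12)
          5–12: parent, skip
        visit 7 (parent 12)
          visit 11 (parent 7)
            11–7: parent, skip
          7–12: parent, skip
          visit 6 (parent 7)
            6–7: parent, skip
        12–3: parent, skip
      3–4: parent, skip
      visit 13 (parent 3)
        13–3: parent, skip
    visit 2 (parent 4)
      2–4: parent, skip
    4–10: parent, skip
visit 0 (parent –)
  visit 8 (parent 0)
    8–0: parent, skip
    visit 1 (parent 8)
      1–8: parent, skip
  visit 9 (parent 0)
    9–0: parent, skip
No non-parent visited neighbor found — the graph is a forest.

No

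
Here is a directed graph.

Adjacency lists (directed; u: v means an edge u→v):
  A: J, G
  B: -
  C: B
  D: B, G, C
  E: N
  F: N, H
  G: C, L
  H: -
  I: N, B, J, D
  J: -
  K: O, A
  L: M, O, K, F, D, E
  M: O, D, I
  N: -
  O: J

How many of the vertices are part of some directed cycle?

7

A vertex is on a directed cycle iff it belongs to a strongly connected component of size ≥ 2 (or has a self-loop).
The vertices on cycles are {A, D, G, I, K, L, M} — 7 in total.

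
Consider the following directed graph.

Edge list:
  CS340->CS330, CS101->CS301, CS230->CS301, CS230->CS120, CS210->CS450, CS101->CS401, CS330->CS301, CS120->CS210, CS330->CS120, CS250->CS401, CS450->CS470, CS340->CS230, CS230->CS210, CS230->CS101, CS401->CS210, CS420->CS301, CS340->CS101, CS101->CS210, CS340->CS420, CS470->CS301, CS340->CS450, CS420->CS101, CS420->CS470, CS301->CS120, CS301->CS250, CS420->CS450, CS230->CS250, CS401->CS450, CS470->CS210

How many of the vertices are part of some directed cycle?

A vertex is on a directed cycle iff it belongs to a strongly connected component of size ≥ 2 (or has a self-loop).
The vertices on cycles are {CS120, CS210, CS250, CS301, CS401, CS450, CS470} — 7 in total.

7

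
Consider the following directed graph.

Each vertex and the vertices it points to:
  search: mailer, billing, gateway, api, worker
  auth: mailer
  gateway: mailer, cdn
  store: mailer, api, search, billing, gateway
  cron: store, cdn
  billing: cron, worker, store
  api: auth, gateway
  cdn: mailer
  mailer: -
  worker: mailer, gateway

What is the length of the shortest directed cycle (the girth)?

2

For each vertex v, BFS finds the shortest path from v back to v.
The shortest such closed walk is billing → store → billing, length 2.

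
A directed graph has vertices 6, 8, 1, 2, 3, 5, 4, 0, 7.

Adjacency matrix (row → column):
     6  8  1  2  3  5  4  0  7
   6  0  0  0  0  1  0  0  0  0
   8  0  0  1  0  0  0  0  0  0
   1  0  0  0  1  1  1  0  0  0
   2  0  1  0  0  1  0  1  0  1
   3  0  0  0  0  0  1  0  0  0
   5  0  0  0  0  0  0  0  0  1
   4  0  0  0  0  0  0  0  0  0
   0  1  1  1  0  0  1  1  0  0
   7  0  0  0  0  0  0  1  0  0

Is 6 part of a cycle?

6 lies on a cycle iff there is a path from 6 back to itself.
Exploring from 6, it never reaches itself; equivalently, its strongly connected component is a singleton.

No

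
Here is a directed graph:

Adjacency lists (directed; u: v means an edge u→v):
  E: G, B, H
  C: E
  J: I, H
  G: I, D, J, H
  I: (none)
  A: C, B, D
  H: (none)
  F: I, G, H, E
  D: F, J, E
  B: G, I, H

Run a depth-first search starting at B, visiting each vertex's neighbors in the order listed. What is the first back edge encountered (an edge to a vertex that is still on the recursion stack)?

F→G

DFS from B (visiting each vertex's neighbors in the order listed); mark gray on enter, black on exit:
B gray
  G gray
    I gray
    I black
    D gray
      F gray
        F→I: I black — skip
        F→G: G is gray → back edge
First back edge: F → G.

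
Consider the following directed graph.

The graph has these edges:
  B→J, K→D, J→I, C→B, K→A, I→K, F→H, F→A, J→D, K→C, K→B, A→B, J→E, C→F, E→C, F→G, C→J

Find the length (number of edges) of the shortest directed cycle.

For each vertex v, BFS finds the shortest path from v back to v.
The shortest such closed walk is J → E → C → J, length 3.

3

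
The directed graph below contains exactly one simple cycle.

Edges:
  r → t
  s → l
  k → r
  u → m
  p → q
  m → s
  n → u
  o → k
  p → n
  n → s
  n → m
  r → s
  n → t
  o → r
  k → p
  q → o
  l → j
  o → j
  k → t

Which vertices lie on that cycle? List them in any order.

k, o, p, q

DFS with gray/black marking from p:
p gray
  q gray
    o gray
      r gray
        t gray
        t black
        s gray
          l gray
            j gray
            j black
          l black
        s black
      r black
      k gray
        k→p: p is gray → back edge
Back edge closes the cycle p → q → o → k → p; its vertices are {k, o, p, q}.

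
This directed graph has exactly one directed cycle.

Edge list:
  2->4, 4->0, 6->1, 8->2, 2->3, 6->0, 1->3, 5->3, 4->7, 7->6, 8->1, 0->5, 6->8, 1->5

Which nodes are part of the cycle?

2, 4, 6, 7, 8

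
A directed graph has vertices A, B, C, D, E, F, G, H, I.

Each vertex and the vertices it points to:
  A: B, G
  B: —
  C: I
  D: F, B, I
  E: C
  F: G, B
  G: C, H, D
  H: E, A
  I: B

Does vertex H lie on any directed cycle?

Yes

H is on a cycle iff H can reach itself via ≥1 edge.
H → A → G → H — yes.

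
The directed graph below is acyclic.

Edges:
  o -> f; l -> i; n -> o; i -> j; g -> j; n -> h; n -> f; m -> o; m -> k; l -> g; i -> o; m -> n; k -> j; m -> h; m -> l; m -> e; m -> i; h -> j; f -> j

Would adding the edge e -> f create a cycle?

No

Adding e→f creates a cycle iff f can already reach e.
Explore from f: no path reaches e. The graph stays acyclic.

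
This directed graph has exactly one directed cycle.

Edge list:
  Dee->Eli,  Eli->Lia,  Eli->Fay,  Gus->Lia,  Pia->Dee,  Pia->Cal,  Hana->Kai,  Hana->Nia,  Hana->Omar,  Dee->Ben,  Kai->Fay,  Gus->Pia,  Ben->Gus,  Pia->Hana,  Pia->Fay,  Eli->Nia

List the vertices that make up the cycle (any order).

Ben, Dee, Gus, Pia

DFS with gray/black marking from Pia:
Pia gray
  Cal gray
  Cal black
  Hana gray
    Kai gray
      Fay gray
      Fay black
    Kai black
    Omar gray
    Omar black
    Nia gray
    Nia black
  Hana black
  Dee gray
    Ben gray
      Gus gray
        Gus→Pia: Pia is gray → back edge
Back edge closes the cycle Pia → Dee → Ben → Gus → Pia; its vertices are {Ben, Dee, Gus, Pia}.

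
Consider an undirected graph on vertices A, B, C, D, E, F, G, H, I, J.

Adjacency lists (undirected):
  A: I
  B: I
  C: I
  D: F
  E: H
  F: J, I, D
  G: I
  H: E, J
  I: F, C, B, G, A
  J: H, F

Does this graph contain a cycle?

DFS, tracking each vertex's parent; an edge to a visited non-parent vertex closes a cycle.
Start from E:
visit E (parent –)
  visit H (parent E)
    H–E: parent, skip
    visit J (parent H)
      J–H: parent, skip
      visit F (parent J)
        F–J: parent, skip
        visit I (parent F)
          I–F: parent, skip
          visit C (parent I)
            C–I: parent, skip
          visit B (parent I)
            B–I: parent, skip
          visit G (parent I)
            G–I: parent, skip
          visit A (parent I)
            A–I: parent, skip
        visit D (parent F)
          D–F: parent, skip
No non-parent visited neighbor found — the graph is a forest.

No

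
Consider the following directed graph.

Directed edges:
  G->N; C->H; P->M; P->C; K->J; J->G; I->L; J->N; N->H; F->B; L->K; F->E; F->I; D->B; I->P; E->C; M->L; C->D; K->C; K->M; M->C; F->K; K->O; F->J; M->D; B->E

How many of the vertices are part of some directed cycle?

7

A vertex is on a directed cycle iff it belongs to a strongly connected component of size ≥ 2 (or has a self-loop).
The vertices on cycles are {B, C, D, E, K, L, M} — 7 in total.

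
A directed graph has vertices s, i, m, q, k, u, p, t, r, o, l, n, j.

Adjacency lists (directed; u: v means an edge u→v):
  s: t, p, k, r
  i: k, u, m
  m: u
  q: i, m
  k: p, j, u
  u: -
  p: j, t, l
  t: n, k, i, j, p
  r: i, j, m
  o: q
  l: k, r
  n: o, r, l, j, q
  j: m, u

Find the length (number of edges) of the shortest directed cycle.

For each vertex v, BFS finds the shortest path from v back to v.
The shortest such closed walk is p → t → p, length 2.

2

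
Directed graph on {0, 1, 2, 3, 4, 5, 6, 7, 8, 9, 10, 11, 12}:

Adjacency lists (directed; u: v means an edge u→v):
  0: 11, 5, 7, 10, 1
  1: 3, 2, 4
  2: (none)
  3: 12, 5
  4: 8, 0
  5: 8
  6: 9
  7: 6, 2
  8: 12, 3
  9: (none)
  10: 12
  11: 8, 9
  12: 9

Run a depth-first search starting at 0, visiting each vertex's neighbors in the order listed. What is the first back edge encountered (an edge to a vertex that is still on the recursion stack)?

5->8

DFS from 0 (visiting each vertex's neighbors in the order listed); mark gray on enter, black on exit:
0 gray
  11 gray
    8 gray
      12 gray
        9 gray
        9 black
      12 black
      3 gray
        3→12: 12 black — skip
        5 gray
          5→8: 8 is gray → back edge
First back edge: 5 → 8.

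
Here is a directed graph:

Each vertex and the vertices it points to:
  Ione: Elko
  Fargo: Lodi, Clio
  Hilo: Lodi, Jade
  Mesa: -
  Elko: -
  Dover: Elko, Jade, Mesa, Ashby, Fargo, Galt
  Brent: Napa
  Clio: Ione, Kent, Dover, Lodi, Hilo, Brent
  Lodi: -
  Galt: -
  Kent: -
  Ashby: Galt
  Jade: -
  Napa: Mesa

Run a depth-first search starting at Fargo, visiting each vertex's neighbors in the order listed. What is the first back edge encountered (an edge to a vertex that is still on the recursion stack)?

Dover→Fargo

DFS from Fargo (visiting each vertex's neighbors in the order listed); mark gray on enter, black on exit:
Fargo gray
  Lodi gray
  Lodi black
  Clio gray
    Ione gray
      Elko gray
      Elko black
    Ione black
    Kent gray
    Kent black
    Dover gray
      Dover→Elko: Elko black — skip
      Jade gray
      Jade black
      Mesa gray
      Mesa black
      Ashby gray
        Galt gray
        Galt black
      Ashby black
      Dover→Fargo: Fargo is gray → back edge
First back edge: Dover → Fargo.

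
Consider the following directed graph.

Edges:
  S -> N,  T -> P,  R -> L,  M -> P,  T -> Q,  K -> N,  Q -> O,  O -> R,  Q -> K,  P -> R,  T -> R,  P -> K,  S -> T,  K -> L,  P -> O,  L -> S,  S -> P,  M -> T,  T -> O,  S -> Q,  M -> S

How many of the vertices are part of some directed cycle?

8

A vertex is on a directed cycle iff it belongs to a strongly connected component of size ≥ 2 (or has a self-loop).
The vertices on cycles are {K, L, O, P, Q, R, S, T} — 8 in total.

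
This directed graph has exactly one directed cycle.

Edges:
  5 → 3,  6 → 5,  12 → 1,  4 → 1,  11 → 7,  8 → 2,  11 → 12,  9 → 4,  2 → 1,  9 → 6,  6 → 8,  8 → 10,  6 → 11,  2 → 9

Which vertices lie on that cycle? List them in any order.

2, 6, 8, 9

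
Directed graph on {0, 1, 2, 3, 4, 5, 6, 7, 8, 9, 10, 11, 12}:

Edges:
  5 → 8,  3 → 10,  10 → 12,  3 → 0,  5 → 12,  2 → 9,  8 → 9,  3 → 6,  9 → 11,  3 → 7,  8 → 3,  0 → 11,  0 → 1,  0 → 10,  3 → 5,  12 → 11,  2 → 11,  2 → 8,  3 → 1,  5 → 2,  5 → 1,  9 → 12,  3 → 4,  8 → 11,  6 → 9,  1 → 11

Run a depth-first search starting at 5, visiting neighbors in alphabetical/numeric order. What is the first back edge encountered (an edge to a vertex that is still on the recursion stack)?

3→5

DFS from 5 (visiting neighbors in alphabetical/numeric order); mark gray on enter, black on exit:
5 gray
  1 gray
    11 gray
    11 black
  1 black
  2 gray
    8 gray
      3 gray
        0 gray
          0→1: 1 black — skip
          10 gray
            12 gray
              12→11: 11 black — skip
            12 black
          10 black
          0→11: 11 black — skip
        0 black
        3→1: 1 black — skip
        4 gray
        4 black
        3→5: 5 is gray → back edge
First back edge: 3 → 5.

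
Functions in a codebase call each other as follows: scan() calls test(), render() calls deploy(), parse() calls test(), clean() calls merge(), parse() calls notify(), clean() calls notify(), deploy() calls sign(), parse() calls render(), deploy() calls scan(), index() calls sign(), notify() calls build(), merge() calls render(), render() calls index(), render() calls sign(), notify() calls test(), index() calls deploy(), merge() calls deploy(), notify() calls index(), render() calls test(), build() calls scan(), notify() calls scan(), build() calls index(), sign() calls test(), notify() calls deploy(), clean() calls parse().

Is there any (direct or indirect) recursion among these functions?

No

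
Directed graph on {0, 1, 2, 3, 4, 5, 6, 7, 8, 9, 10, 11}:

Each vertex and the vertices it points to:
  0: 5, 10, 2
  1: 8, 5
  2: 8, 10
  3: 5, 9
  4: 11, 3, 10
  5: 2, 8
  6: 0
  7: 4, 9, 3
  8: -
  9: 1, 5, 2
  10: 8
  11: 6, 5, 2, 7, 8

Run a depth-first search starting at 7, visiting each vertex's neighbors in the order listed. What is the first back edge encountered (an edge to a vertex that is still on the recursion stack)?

DFS from 7 (visiting each vertex's neighbors in the order listed); mark gray on enter, black on exit:
7 gray
  4 gray
    11 gray
      6 gray
        0 gray
          5 gray
            2 gray
              8 gray
              8 black
              10 gray
                10→8: 8 black — skip
              10 black
            2 black
            5→8: 8 black — skip
          5 black
          0→10: 10 black — skip
          0→2: 2 black — skip
        0 black
      6 black
      11→5: 5 black — skip
      11→2: 2 black — skip
      11→7: 7 is gray → back edge
First back edge: 11 → 7.

11->7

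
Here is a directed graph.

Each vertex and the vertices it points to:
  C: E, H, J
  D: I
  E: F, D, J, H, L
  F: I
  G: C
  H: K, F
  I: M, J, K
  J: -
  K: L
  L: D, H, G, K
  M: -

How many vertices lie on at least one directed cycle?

A vertex is on a directed cycle iff it belongs to a strongly connected component of size ≥ 2 (or has a self-loop).
The vertices on cycles are {C, D, E, F, G, H, I, K, L} — 9 in total.

9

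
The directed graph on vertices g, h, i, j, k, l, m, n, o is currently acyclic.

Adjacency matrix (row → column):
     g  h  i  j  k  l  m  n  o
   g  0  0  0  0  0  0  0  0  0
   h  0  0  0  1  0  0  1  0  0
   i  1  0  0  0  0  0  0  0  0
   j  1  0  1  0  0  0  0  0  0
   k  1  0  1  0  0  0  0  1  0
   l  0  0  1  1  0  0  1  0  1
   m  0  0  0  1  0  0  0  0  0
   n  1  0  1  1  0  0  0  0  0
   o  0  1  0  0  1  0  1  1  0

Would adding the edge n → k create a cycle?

Adding n→k creates a cycle iff k can already reach n.
Path from k: k → n.
So k → … → n → k is a cycle.

Yes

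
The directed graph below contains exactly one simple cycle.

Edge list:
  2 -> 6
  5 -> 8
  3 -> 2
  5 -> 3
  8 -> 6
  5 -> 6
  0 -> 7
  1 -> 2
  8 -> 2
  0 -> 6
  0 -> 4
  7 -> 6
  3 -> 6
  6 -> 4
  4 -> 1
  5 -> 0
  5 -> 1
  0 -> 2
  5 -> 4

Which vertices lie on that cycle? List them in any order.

1, 2, 4, 6

DFS with gray/black marking from 4:
4 gray
  1 gray
    2 gray
      6 gray
        6→4: 4 is gray → back edge
Back edge closes the cycle 4 → 1 → 2 → 6 → 4; its vertices are {1, 2, 4, 6}.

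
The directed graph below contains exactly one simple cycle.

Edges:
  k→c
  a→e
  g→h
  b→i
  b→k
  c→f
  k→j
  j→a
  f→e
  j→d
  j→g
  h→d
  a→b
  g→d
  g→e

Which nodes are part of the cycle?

a, b, j, k

DFS with gray/black marking from a:
a gray
  b gray
    i gray
    i black
    k gray
      c gray
        f gray
          e gray
          e black
        f black
      c black
      j gray
        j→a: a is gray → back edge
Back edge closes the cycle a → b → k → j → a; its vertices are {a, b, j, k}.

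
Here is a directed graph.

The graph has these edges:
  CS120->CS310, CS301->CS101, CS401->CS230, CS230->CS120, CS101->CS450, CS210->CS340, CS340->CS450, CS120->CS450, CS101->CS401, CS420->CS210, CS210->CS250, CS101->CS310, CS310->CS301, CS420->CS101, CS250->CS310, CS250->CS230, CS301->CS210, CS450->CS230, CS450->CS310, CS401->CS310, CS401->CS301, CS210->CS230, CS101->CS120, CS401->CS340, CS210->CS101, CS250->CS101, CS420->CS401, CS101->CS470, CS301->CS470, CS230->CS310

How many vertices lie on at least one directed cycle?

10

A vertex is on a directed cycle iff it belongs to a strongly connected component of size ≥ 2 (or has a self-loop).
The vertices on cycles are {CS101, CS120, CS210, CS230, CS250, CS301, CS310, CS340, CS401, CS450} — 10 in total.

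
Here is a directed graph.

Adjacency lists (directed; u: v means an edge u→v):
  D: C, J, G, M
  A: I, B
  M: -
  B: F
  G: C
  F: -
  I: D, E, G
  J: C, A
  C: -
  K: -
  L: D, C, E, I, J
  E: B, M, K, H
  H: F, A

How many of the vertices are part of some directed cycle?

6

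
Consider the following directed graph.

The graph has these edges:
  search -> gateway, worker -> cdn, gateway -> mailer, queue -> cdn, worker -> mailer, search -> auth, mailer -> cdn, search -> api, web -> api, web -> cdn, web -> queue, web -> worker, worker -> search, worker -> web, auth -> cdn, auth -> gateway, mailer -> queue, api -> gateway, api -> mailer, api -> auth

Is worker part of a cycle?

worker is on a cycle iff worker can reach itself via ≥1 edge.
worker → web → worker — yes.

Yes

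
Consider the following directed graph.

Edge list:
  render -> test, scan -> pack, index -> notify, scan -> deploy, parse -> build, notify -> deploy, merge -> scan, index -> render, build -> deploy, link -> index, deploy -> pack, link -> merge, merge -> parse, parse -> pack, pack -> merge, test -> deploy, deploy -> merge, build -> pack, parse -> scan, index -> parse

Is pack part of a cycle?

Yes

pack is on a cycle iff pack can reach itself via ≥1 edge.
pack → merge → scan → pack — yes.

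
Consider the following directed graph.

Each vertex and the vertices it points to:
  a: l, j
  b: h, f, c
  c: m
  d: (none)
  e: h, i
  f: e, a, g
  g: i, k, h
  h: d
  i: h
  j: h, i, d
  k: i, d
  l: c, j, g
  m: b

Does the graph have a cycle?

Yes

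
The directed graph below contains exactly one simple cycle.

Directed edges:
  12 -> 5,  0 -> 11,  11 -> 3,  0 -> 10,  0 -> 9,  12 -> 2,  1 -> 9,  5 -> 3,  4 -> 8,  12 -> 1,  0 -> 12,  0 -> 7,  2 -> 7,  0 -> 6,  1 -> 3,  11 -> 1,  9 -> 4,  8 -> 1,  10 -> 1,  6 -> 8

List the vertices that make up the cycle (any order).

1, 4, 8, 9

DFS with gray/black marking from 9:
9 gray
  4 gray
    8 gray
      1 gray
        3 gray
        3 black
        1→9: 9 is gray → back edge
Back edge closes the cycle 9 → 4 → 8 → 1 → 9; its vertices are {1, 4, 8, 9}.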